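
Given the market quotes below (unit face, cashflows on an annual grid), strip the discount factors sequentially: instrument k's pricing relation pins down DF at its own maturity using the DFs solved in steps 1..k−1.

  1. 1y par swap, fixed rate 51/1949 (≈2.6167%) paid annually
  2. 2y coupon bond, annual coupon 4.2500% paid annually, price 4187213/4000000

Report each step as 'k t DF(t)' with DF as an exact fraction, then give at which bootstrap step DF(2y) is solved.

1 1 1949/2000
2 2 2411/2500
DF(2y) is solved at step 2

step 1 [1y] swap r/1=51/1949: DF=(1 − 51/1949·(0))/(1+51/1949) = 1949/2000 ≈ 0.974500
step 2 [2y] bond c/1=17/400: DF=(4187213/4000000 − 17/400·(0.974500))/(1+17/400) = 2411/2500 ≈ 0.964400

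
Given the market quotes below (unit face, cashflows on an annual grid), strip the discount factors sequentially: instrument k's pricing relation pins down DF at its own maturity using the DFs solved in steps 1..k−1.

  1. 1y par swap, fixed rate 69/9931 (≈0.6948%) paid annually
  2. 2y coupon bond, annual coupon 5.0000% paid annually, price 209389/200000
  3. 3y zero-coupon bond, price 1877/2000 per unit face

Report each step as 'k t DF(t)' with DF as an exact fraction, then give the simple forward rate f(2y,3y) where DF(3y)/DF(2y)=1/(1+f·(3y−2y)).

step 1 [1y] swap r/1=69/9931: DF=(1 − 69/9931·(0))/(1+69/9931) = 9931/10000 ≈ 0.993100
step 2 [2y] bond c/1=1/20: DF=(209389/200000 − 1/20·(0.993100))/(1+1/20) = 4749/5000 ≈ 0.949800
step 3 [3y] zero: DF = P = 1877/2000 ≈ 0.938500

1 1 9931/10000
2 2 4749/5000
3 3 1877/2000
f(2y,3y) = ((4749/5000)/(1877/2000) − 1)/(1) = 113/9385 ≈ 1.2040%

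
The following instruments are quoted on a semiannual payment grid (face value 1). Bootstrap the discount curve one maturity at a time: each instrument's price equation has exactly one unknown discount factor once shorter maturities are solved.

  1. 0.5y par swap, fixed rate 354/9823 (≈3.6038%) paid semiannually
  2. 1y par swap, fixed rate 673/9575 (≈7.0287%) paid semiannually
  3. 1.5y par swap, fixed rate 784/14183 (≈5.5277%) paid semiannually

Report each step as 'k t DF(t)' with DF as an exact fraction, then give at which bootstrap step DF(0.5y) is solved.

step 1 [0.5y] swap r/2=177/9823: DF=(1 − 177/9823·(0))/(1+177/9823) = 9823/10000 ≈ 0.982300
step 2 [1y] swap r/2=673/19150: DF=(1 − 673/19150·(0.982300))/(1+673/19150) = 9327/10000 ≈ 0.932700
step 3 [1.5y] swap r/2=392/14183: DF=(1 − 392/14183·(0.982300+0.932700))/(1+392/14183) = 576/625 ≈ 0.921600

1 1/2 9823/10000
2 1 9327/10000
3 3/2 576/625
DF(0.5y) is solved at step 1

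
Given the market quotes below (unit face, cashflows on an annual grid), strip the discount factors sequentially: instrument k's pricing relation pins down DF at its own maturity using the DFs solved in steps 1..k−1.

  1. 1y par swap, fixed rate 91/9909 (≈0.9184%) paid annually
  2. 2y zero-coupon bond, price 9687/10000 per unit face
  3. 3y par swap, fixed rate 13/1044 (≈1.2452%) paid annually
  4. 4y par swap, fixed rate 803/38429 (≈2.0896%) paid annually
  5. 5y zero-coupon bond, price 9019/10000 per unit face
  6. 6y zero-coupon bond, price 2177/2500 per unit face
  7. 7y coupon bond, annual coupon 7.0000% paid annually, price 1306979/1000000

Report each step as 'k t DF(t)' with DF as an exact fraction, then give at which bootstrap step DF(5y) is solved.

step 1 [1y] swap r/1=91/9909: DF=(1 − 91/9909·(0))/(1+91/9909) = 9909/10000 ≈ 0.990900
step 2 [2y] zero: DF = P = 9687/10000 ≈ 0.968700
step 3 [3y] swap r/1=13/1044: DF=(1 − 13/1044·(0.990900+0.968700))/(1+13/1044) = 2409/2500 ≈ 0.963600
step 4 [4y] swap r/1=803/38429: DF=(1 − 803/38429·(0.990900+0.968700+0.963600))/(1+803/38429) = 9197/10000 ≈ 0.919700
step 5 [5y] zero: DF = P = 9019/10000 ≈ 0.901900
step 6 [6y] zero: DF = P = 2177/2500 ≈ 0.870800
step 7 [7y] bond c/1=7/100: DF=(1306979/1000000 − 7/100·(0.990900+0.968700+0.963600+0.919700+0.901900+0.870800))/(1+7/100) = 8541/10000 ≈ 0.854100

1 1 9909/10000
2 2 9687/10000
3 3 2409/2500
4 4 9197/10000
5 5 9019/10000
6 6 2177/2500
7 7 8541/10000
DF(5y) is solved at step 5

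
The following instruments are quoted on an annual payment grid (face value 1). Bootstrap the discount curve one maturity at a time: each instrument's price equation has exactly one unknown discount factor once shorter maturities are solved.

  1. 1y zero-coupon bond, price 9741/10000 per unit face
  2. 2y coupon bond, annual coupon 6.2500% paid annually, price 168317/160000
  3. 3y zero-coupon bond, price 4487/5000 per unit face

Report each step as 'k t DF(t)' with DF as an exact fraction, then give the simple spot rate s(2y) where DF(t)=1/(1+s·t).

step 1 [1y] zero: DF = P = 9741/10000 ≈ 0.974100
step 2 [2y] bond c/1=1/16: DF=(168317/160000 − 1/16·(0.974100))/(1+1/16) = 583/625 ≈ 0.932800
step 3 [3y] zero: DF = P = 4487/5000 ≈ 0.897400

1 1 9741/10000
2 2 583/625
3 3 4487/5000
s(2y) = (1/(583/625) − 1)/(2) = 21/583 ≈ 3.6021%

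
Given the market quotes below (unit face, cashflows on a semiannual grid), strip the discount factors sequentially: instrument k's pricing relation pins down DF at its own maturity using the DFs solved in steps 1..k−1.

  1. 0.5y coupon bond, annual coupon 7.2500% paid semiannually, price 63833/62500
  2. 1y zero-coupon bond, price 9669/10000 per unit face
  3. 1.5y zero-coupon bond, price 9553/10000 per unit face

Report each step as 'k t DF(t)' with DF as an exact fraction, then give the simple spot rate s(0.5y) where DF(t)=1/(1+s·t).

step 1 [0.5y] bond c/2=29/800: DF=(63833/62500 − 29/800·(0))/(1+29/800) = 616/625 ≈ 0.985600
step 2 [1y] zero: DF = P = 9669/10000 ≈ 0.966900
step 3 [1.5y] zero: DF = P = 9553/10000 ≈ 0.955300

1 1/2 616/625
2 1 9669/10000
3 3/2 9553/10000
s(0.5y) = (1/(616/625) − 1)/(1/2) = 9/308 ≈ 2.9221%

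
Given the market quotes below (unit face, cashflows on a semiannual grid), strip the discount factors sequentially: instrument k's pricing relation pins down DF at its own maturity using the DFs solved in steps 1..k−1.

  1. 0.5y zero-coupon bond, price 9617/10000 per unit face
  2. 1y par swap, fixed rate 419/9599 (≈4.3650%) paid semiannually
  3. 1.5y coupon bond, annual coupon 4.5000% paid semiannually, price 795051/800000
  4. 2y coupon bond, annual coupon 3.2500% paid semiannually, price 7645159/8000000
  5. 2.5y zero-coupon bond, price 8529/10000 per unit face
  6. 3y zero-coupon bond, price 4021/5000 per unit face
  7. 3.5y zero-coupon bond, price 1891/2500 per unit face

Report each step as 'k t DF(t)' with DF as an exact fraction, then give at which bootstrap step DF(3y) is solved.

step 1 [0.5y] zero: DF = P = 9617/10000 ≈ 0.961700
step 2 [1y] swap r/2=419/19198: DF=(1 − 419/19198·(0.961700))/(1+419/19198) = 9581/10000 ≈ 0.958100
step 3 [1.5y] bond c/2=9/400: DF=(795051/800000 − 9/400·(0.961700+0.958100))/(1+9/400) = 9297/10000 ≈ 0.929700
step 4 [2y] bond c/2=13/800: DF=(7645159/8000000 − 13/800·(0.961700+0.958100+0.929700))/(1+13/800) = 2237/2500 ≈ 0.894800
step 5 [2.5y] zero: DF = P = 8529/10000 ≈ 0.852900
step 6 [3y] zero: DF = P = 4021/5000 ≈ 0.804200
step 7 [3.5y] zero: DF = P = 1891/2500 ≈ 0.756400

1 1/2 9617/10000
2 1 9581/10000
3 3/2 9297/10000
4 2 2237/2500
5 5/2 8529/10000
6 3 4021/5000
7 7/2 1891/2500
DF(3y) is solved at step 6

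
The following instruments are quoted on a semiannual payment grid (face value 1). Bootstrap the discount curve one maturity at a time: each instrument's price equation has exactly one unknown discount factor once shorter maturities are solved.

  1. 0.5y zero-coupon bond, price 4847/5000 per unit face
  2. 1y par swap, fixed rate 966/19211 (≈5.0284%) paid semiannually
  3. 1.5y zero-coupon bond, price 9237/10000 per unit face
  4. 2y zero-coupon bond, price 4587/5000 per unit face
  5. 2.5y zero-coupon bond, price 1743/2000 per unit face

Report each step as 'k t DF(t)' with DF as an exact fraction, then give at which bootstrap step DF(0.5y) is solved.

1 1/2 4847/5000
2 1 9517/10000
3 3/2 9237/10000
4 2 4587/5000
5 5/2 1743/2000
DF(0.5y) is solved at step 1

step 1 [0.5y] zero: DF = P = 4847/5000 ≈ 0.969400
step 2 [1y] swap r/2=483/19211: DF=(1 − 483/19211·(0.969400))/(1+483/19211) = 9517/10000 ≈ 0.951700
step 3 [1.5y] zero: DF = P = 9237/10000 ≈ 0.923700
step 4 [2y] zero: DF = P = 4587/5000 ≈ 0.917400
step 5 [2.5y] zero: DF = P = 1743/2000 ≈ 0.871500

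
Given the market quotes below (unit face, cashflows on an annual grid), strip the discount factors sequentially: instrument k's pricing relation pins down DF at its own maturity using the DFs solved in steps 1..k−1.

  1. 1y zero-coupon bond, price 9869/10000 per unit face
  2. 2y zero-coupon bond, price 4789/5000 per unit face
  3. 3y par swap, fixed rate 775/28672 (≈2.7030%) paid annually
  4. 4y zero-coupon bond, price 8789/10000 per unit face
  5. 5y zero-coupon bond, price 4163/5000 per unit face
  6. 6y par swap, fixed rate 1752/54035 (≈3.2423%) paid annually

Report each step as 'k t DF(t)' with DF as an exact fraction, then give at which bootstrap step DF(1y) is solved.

1 1 9869/10000
2 2 4789/5000
3 3 369/400
4 4 8789/10000
5 5 4163/5000
6 6 1031/1250
DF(1y) is solved at step 1

step 1 [1y] zero: DF = P = 9869/10000 ≈ 0.986900
step 2 [2y] zero: DF = P = 4789/5000 ≈ 0.957800
step 3 [3y] swap r/1=775/28672: DF=(1 − 775/28672·(0.986900+0.957800))/(1+775/28672) = 369/400 ≈ 0.922500
step 4 [4y] zero: DF = P = 8789/10000 ≈ 0.878900
step 5 [5y] zero: DF = P = 4163/5000 ≈ 0.832600
step 6 [6y] swap r/1=1752/54035: DF=(1 − 1752/54035·(0.986900+0.957800+0.922500+0.878900+0.832600))/(1+1752/54035) = 1031/1250 ≈ 0.824800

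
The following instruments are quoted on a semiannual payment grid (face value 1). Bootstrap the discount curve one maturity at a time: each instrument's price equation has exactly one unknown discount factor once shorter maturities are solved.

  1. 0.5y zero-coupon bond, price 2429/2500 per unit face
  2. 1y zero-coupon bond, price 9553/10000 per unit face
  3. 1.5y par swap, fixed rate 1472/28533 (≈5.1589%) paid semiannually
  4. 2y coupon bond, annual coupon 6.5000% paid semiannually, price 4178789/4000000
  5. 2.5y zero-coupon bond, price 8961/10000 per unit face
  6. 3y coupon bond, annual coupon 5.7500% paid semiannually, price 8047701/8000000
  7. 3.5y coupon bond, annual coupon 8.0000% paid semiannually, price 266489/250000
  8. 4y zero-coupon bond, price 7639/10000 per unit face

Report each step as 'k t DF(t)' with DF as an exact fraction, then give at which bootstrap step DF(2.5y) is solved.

step 1 [0.5y] zero: DF = P = 2429/2500 ≈ 0.971600
step 2 [1y] zero: DF = P = 9553/10000 ≈ 0.955300
step 3 [1.5y] swap r/2=736/28533: DF=(1 − 736/28533·(0.971600+0.955300))/(1+736/28533) = 579/625 ≈ 0.926400
step 4 [2y] bond c/2=13/400: DF=(4178789/4000000 − 13/400·(0.971600+0.955300+0.926400))/(1+13/400) = 461/500 ≈ 0.922000
step 5 [2.5y] zero: DF = P = 8961/10000 ≈ 0.896100
step 6 [3y] bond c/2=23/800: DF=(8047701/8000000 − 23/800·(0.971600+0.955300+0.926400+0.922000+0.896100))/(1+23/800) = 8473/10000 ≈ 0.847300
step 7 [3.5y] bond c/2=1/25: DF=(266489/250000 − 1/25·(0.971600+0.955300+0.926400+0.922000+0.896100+0.847300))/(1+1/25) = 8127/10000 ≈ 0.812700
step 8 [4y] zero: DF = P = 7639/10000 ≈ 0.763900

1 1/2 2429/2500
2 1 9553/10000
3 3/2 579/625
4 2 461/500
5 5/2 8961/10000
6 3 8473/10000
7 7/2 8127/10000
8 4 7639/10000
DF(2.5y) is solved at step 5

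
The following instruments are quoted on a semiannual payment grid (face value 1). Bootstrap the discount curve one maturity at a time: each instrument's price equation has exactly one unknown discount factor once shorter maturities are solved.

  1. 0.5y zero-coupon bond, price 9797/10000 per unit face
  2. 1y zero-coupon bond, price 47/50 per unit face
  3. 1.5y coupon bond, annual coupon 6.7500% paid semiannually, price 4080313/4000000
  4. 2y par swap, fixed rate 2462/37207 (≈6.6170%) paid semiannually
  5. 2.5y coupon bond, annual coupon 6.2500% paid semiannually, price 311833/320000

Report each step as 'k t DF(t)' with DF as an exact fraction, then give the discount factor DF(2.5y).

1 1/2 9797/10000
2 1 47/50
3 3/2 9241/10000
4 2 8769/10000
5 5/2 4161/5000
DF(2.5y) = 4161/5000 ≈ 0.832200

step 1 [0.5y] zero: DF = P = 9797/10000 ≈ 0.979700
step 2 [1y] zero: DF = P = 47/50 ≈ 0.940000
step 3 [1.5y] bond c/2=27/800: DF=(4080313/4000000 − 27/800·(0.979700+0.940000))/(1+27/800) = 9241/10000 ≈ 0.924100
step 4 [2y] swap r/2=1231/37207: DF=(1 − 1231/37207·(0.979700+0.940000+0.924100))/(1+1231/37207) = 8769/10000 ≈ 0.876900
step 5 [2.5y] bond c/2=1/32: DF=(311833/320000 − 1/32·(0.979700+0.940000+0.924100+0.876900))/(1+1/32) = 4161/5000 ≈ 0.832200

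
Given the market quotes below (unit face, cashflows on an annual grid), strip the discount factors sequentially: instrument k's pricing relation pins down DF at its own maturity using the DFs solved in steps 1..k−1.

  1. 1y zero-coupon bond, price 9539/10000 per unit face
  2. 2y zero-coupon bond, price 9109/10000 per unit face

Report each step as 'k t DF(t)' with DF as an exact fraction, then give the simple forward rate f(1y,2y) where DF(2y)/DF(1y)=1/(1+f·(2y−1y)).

step 1 [1y] zero: DF = P = 9539/10000 ≈ 0.953900
step 2 [2y] zero: DF = P = 9109/10000 ≈ 0.910900

1 1 9539/10000
2 2 9109/10000
f(1y,2y) = ((9539/10000)/(9109/10000) − 1)/(1) = 430/9109 ≈ 4.7206%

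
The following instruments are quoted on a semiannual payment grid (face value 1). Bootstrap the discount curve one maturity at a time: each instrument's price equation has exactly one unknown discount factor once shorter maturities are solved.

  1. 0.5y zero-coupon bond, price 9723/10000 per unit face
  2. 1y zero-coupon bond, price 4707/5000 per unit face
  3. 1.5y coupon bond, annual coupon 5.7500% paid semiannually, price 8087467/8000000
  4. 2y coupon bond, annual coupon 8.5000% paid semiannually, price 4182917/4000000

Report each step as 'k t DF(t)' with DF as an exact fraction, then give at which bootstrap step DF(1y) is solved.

1 1/2 9723/10000
2 1 4707/5000
3 3/2 2323/2500
4 2 1109/1250
DF(1y) is solved at step 2

step 1 [0.5y] zero: DF = P = 9723/10000 ≈ 0.972300
step 2 [1y] zero: DF = P = 4707/5000 ≈ 0.941400
step 3 [1.5y] bond c/2=23/800: DF=(8087467/8000000 − 23/800·(0.972300+0.941400))/(1+23/800) = 2323/2500 ≈ 0.929200
step 4 [2y] bond c/2=17/400: DF=(4182917/4000000 − 17/400·(0.972300+0.941400+0.929200))/(1+17/400) = 1109/1250 ≈ 0.887200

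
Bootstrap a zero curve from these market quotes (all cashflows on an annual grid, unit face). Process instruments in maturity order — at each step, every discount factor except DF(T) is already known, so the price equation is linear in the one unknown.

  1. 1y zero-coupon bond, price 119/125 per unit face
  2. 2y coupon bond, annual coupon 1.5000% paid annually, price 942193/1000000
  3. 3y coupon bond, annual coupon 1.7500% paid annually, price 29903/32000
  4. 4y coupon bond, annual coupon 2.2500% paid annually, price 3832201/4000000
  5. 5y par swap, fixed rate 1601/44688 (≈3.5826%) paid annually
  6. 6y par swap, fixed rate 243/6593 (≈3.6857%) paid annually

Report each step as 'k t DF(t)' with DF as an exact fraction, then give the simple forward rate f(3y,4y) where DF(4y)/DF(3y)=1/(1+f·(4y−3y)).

step 1 [1y] zero: DF = P = 119/125 ≈ 0.952000
step 2 [2y] bond c/1=3/200: DF=(942193/1000000 − 3/200·(0.952000))/(1+3/200) = 4571/5000 ≈ 0.914200
step 3 [3y] bond c/1=7/400: DF=(29903/32000 − 7/400·(0.952000+0.914200))/(1+7/400) = 8863/10000 ≈ 0.886300
step 4 [4y] bond c/1=9/400: DF=(3832201/4000000 − 9/400·(0.952000+0.914200+0.886300))/(1+9/400) = 2191/2500 ≈ 0.876400
step 5 [5y] swap r/1=1601/44688: DF=(1 − 1601/44688·(0.952000+0.914200+0.886300+0.876400))/(1+1601/44688) = 8399/10000 ≈ 0.839900
step 6 [6y] swap r/1=243/6593: DF=(1 − 243/6593·(0.952000+0.914200+0.886300+0.876400+0.839900))/(1+243/6593) = 1007/1250 ≈ 0.805600

1 1 119/125
2 2 4571/5000
3 3 8863/10000
4 4 2191/2500
5 5 8399/10000
6 6 1007/1250
f(3y,4y) = ((8863/10000)/(2191/2500) − 1)/(1) = 99/8764 ≈ 1.1296%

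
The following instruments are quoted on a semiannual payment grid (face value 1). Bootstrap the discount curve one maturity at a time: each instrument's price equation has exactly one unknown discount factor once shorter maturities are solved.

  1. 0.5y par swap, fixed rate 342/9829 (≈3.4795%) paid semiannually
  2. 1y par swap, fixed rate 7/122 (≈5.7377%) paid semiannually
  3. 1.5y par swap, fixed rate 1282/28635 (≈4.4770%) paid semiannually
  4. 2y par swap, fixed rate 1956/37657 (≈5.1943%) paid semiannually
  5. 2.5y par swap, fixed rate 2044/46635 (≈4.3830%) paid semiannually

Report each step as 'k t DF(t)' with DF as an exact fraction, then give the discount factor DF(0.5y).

step 1 [0.5y] swap r/2=171/9829: DF=(1 − 171/9829·(0))/(1+171/9829) = 9829/10000 ≈ 0.982900
step 2 [1y] swap r/2=7/244: DF=(1 − 7/244·(0.982900))/(1+7/244) = 9447/10000 ≈ 0.944700
step 3 [1.5y] swap r/2=641/28635: DF=(1 − 641/28635·(0.982900+0.944700))/(1+641/28635) = 9359/10000 ≈ 0.935900
step 4 [2y] swap r/2=978/37657: DF=(1 − 978/37657·(0.982900+0.944700+0.935900))/(1+978/37657) = 4511/5000 ≈ 0.902200
step 5 [2.5y] swap r/2=1022/46635: DF=(1 − 1022/46635·(0.982900+0.944700+0.935900+0.902200))/(1+1022/46635) = 4489/5000 ≈ 0.897800

1 1/2 9829/10000
2 1 9447/10000
3 3/2 9359/10000
4 2 4511/5000
5 5/2 4489/5000
DF(0.5y) = 9829/10000 ≈ 0.982900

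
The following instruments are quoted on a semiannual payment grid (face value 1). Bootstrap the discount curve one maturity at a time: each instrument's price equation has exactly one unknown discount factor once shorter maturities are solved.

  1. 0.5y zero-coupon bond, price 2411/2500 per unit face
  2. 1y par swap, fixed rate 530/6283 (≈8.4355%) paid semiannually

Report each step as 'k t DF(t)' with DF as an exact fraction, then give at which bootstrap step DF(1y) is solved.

1 1/2 2411/2500
2 1 1841/2000
DF(1y) is solved at step 2

step 1 [0.5y] zero: DF = P = 2411/2500 ≈ 0.964400
step 2 [1y] swap r/2=265/6283: DF=(1 − 265/6283·(0.964400))/(1+265/6283) = 1841/2000 ≈ 0.920500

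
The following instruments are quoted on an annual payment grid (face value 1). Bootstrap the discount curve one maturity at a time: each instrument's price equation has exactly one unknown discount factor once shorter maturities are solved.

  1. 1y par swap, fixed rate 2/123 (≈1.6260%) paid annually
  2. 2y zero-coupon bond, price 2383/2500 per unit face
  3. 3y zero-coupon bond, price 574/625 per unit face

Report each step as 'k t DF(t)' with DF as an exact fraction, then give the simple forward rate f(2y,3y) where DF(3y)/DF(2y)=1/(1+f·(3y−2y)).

step 1 [1y] swap r/1=2/123: DF=(1 − 2/123·(0))/(1+2/123) = 123/125 ≈ 0.984000
step 2 [2y] zero: DF = P = 2383/2500 ≈ 0.953200
step 3 [3y] zero: DF = P = 574/625 ≈ 0.918400

1 1 123/125
2 2 2383/2500
3 3 574/625
f(2y,3y) = ((2383/2500)/(574/625) − 1)/(1) = 87/2296 ≈ 3.7892%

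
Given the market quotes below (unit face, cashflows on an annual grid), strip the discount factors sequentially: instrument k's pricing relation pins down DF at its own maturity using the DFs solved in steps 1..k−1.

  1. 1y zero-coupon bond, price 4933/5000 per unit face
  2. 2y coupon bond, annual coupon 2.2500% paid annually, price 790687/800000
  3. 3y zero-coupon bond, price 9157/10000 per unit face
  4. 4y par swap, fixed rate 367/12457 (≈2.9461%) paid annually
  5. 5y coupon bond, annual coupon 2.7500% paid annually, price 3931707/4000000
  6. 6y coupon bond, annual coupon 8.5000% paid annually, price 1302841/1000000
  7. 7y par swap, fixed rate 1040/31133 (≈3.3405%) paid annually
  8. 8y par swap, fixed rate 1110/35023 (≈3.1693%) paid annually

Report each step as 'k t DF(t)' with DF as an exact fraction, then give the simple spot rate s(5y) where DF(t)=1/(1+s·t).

step 1 [1y] zero: DF = P = 4933/5000 ≈ 0.986600
step 2 [2y] bond c/1=9/400: DF=(790687/800000 − 9/400·(0.986600))/(1+9/400) = 9449/10000 ≈ 0.944900
step 3 [3y] zero: DF = P = 9157/10000 ≈ 0.915700
step 4 [4y] swap r/1=367/12457: DF=(1 − 367/12457·(0.986600+0.944900+0.915700))/(1+367/12457) = 8899/10000 ≈ 0.889900
step 5 [5y] bond c/1=11/400: DF=(3931707/4000000 − 11/400·(0.986600+0.944900+0.915700+0.889900))/(1+11/400) = 4283/5000 ≈ 0.856600
step 6 [6y] bond c/1=17/200: DF=(1302841/1000000 − 17/200·(0.986600+0.944900+0.915700+0.889900+0.856600))/(1+17/200) = 8409/10000 ≈ 0.840900
step 7 [7y] swap r/1=1040/31133: DF=(1 − 1040/31133·(0.986600+0.944900+0.915700+0.889900+0.856600+0.840900))/(1+1040/31133) = 99/125 ≈ 0.792000
step 8 [8y] swap r/1=1110/35023: DF=(1 − 1110/35023·(0.986600+0.944900+0.915700+0.889900+0.856600+0.840900+0.792000))/(1+1110/35023) = 389/500 ≈ 0.778000

1 1 4933/5000
2 2 9449/10000
3 3 9157/10000
4 4 8899/10000
5 5 4283/5000
6 6 8409/10000
7 7 99/125
8 8 389/500
s(5y) = (1/(4283/5000) − 1)/(5) = 717/21415 ≈ 3.3481%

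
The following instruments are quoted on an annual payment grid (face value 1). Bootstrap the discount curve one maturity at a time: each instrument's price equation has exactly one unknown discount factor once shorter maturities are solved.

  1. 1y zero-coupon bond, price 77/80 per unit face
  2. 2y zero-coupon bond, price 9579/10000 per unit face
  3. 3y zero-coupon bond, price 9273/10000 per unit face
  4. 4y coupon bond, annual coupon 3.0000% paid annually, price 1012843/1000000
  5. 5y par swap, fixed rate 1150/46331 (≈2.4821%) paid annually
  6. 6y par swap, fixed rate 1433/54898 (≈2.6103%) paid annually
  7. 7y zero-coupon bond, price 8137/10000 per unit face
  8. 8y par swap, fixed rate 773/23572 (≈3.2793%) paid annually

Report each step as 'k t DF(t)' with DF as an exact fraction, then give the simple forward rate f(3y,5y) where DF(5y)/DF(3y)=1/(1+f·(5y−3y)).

step 1 [1y] zero: DF = P = 77/80 ≈ 0.962500
step 2 [2y] zero: DF = P = 9579/10000 ≈ 0.957900
step 3 [3y] zero: DF = P = 9273/10000 ≈ 0.927300
step 4 [4y] bond c/1=3/100: DF=(1012843/1000000 − 3/100·(0.962500+0.957900+0.927300))/(1+3/100) = 2251/2500 ≈ 0.900400
step 5 [5y] swap r/1=1150/46331: DF=(1 − 1150/46331·(0.962500+0.957900+0.927300+0.900400))/(1+1150/46331) = 177/200 ≈ 0.885000
step 6 [6y] swap r/1=1433/54898: DF=(1 − 1433/54898·(0.962500+0.957900+0.927300+0.900400+0.885000))/(1+1433/54898) = 8567/10000 ≈ 0.856700
step 7 [7y] zero: DF = P = 8137/10000 ≈ 0.813700
step 8 [8y] swap r/1=773/23572: DF=(1 − 773/23572·(0.962500+0.957900+0.927300+0.900400+0.885000+0.856700+0.813700))/(1+773/23572) = 7681/10000 ≈ 0.768100

1 1 77/80
2 2 9579/10000
3 3 9273/10000
4 4 2251/2500
5 5 177/200
6 6 8567/10000
7 7 8137/10000
8 8 7681/10000
f(3y,5y) = ((9273/10000)/(177/200) − 1)/(2) = 141/5900 ≈ 2.3898%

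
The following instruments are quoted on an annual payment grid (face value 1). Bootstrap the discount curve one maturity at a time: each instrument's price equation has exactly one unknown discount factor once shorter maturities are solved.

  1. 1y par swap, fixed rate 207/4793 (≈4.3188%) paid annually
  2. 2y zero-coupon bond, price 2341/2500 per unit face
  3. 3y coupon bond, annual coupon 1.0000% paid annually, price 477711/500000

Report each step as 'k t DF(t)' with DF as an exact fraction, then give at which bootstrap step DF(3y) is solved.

step 1 [1y] swap r/1=207/4793: DF=(1 − 207/4793·(0))/(1+207/4793) = 4793/5000 ≈ 0.958600
step 2 [2y] zero: DF = P = 2341/2500 ≈ 0.936400
step 3 [3y] bond c/1=1/100: DF=(477711/500000 − 1/100·(0.958600+0.936400))/(1+1/100) = 1159/1250 ≈ 0.927200

1 1 4793/5000
2 2 2341/2500
3 3 1159/1250
DF(3y) is solved at step 3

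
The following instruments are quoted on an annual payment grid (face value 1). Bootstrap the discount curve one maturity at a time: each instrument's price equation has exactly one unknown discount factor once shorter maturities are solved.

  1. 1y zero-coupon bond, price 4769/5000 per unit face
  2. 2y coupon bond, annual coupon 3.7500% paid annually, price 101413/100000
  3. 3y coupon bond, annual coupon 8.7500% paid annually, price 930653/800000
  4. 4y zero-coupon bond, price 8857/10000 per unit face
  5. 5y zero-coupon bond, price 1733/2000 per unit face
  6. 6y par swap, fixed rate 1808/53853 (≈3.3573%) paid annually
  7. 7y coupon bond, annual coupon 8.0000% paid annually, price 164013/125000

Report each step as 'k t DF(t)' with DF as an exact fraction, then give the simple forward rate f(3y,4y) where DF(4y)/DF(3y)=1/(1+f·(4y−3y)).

1 1 4769/5000
2 2 943/1000
3 3 9171/10000
4 4 8857/10000
5 5 1733/2000
6 6 512/625
7 7 102/125
f(3y,4y) = ((9171/10000)/(8857/10000) − 1)/(1) = 314/8857 ≈ 3.5452%

step 1 [1y] zero: DF = P = 4769/5000 ≈ 0.953800
step 2 [2y] bond c/1=3/80: DF=(101413/100000 − 3/80·(0.953800))/(1+3/80) = 943/1000 ≈ 0.943000
step 3 [3y] bond c/1=7/80: DF=(930653/800000 − 7/80·(0.953800+0.943000))/(1+7/80) = 9171/10000 ≈ 0.917100
step 4 [4y] zero: DF = P = 8857/10000 ≈ 0.885700
step 5 [5y] zero: DF = P = 1733/2000 ≈ 0.866500
step 6 [6y] swap r/1=1808/53853: DF=(1 − 1808/53853·(0.953800+0.943000+0.917100+0.885700+0.866500))/(1+1808/53853) = 512/625 ≈ 0.819200
step 7 [7y] bond c/1=2/25: DF=(164013/125000 − 2/25·(0.953800+0.943000+0.917100+0.885700+0.866500+0.819200))/(1+2/25) = 102/125 ≈ 0.816000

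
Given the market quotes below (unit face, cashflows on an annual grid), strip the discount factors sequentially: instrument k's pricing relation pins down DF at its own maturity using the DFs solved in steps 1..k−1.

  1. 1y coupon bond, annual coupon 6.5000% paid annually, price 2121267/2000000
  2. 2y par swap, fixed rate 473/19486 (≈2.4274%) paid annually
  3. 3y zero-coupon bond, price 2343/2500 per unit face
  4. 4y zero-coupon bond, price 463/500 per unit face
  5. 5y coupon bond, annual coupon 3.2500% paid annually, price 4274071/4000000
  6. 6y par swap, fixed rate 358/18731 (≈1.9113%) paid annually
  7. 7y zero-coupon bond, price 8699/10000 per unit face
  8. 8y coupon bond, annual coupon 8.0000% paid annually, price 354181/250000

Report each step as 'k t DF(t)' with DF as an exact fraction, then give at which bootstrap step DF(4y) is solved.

step 1 [1y] bond c/1=13/200: DF=(2121267/2000000 − 13/200·(0))/(1+13/200) = 9959/10000 ≈ 0.995900
step 2 [2y] swap r/1=473/19486: DF=(1 − 473/19486·(0.995900))/(1+473/19486) = 9527/10000 ≈ 0.952700
step 3 [3y] zero: DF = P = 2343/2500 ≈ 0.937200
step 4 [4y] zero: DF = P = 463/500 ≈ 0.926000
step 5 [5y] bond c/1=13/400: DF=(4274071/4000000 − 13/400·(0.995900+0.952700+0.937200+0.926000))/(1+13/400) = 9149/10000 ≈ 0.914900
step 6 [6y] swap r/1=358/18731: DF=(1 − 358/18731·(0.995900+0.952700+0.937200+0.926000+0.914900))/(1+358/18731) = 4463/5000 ≈ 0.892600
step 7 [7y] zero: DF = P = 8699/10000 ≈ 0.869900
step 8 [8y] bond c/1=2/25: DF=(354181/250000 − 2/25·(0.995900+0.952700+0.937200+0.926000+0.914900+0.892600+0.869900))/(1+2/25) = 8311/10000 ≈ 0.831100

1 1 9959/10000
2 2 9527/10000
3 3 2343/2500
4 4 463/500
5 5 9149/10000
6 6 4463/5000
7 7 8699/10000
8 8 8311/10000
DF(4y) is solved at step 4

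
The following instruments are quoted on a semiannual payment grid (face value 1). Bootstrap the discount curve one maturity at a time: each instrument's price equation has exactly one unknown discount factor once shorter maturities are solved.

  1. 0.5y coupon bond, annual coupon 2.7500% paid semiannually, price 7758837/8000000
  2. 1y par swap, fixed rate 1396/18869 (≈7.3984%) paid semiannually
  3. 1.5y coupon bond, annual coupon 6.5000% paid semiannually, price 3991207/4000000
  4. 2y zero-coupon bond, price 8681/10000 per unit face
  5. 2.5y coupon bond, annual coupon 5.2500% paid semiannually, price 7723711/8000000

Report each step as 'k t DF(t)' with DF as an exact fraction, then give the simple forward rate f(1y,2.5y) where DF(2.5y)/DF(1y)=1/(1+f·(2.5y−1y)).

step 1 [0.5y] bond c/2=11/800: DF=(7758837/8000000 − 11/800·(0))/(1+11/800) = 9567/10000 ≈ 0.956700
step 2 [1y] swap r/2=698/18869: DF=(1 − 698/18869·(0.956700))/(1+698/18869) = 4651/5000 ≈ 0.930200
step 3 [1.5y] bond c/2=13/400: DF=(3991207/4000000 − 13/400·(0.956700+0.930200))/(1+13/400) = 907/1000 ≈ 0.907000
step 4 [2y] zero: DF = P = 8681/10000 ≈ 0.868100
step 5 [2.5y] bond c/2=21/800: DF=(7723711/8000000 − 21/800·(0.956700+0.930200+0.907000+0.868100))/(1+21/800) = 8471/10000 ≈ 0.847100

1 1/2 9567/10000
2 1 4651/5000
3 3/2 907/1000
4 2 8681/10000
5 5/2 8471/10000
f(1y,2.5y) = ((4651/5000)/(8471/10000) − 1)/(3/2) = 554/8471 ≈ 6.5400%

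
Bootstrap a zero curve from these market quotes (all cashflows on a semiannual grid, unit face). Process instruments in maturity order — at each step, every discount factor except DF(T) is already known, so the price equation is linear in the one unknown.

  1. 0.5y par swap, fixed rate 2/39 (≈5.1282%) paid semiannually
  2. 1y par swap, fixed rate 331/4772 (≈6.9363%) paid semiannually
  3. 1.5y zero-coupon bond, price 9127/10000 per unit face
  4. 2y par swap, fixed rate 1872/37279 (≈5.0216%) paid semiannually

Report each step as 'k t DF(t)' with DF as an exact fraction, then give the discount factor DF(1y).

step 1 [0.5y] swap r/2=1/39: DF=(1 − 1/39·(0))/(1+1/39) = 39/40 ≈ 0.975000
step 2 [1y] swap r/2=331/9544: DF=(1 − 331/9544·(0.975000))/(1+331/9544) = 4669/5000 ≈ 0.933800
step 3 [1.5y] zero: DF = P = 9127/10000 ≈ 0.912700
step 4 [2y] swap r/2=936/37279: DF=(1 − 936/37279·(0.975000+0.933800+0.912700))/(1+936/37279) = 1133/1250 ≈ 0.906400

1 1/2 39/40
2 1 4669/5000
3 3/2 9127/10000
4 2 1133/1250
DF(1y) = 4669/5000 ≈ 0.933800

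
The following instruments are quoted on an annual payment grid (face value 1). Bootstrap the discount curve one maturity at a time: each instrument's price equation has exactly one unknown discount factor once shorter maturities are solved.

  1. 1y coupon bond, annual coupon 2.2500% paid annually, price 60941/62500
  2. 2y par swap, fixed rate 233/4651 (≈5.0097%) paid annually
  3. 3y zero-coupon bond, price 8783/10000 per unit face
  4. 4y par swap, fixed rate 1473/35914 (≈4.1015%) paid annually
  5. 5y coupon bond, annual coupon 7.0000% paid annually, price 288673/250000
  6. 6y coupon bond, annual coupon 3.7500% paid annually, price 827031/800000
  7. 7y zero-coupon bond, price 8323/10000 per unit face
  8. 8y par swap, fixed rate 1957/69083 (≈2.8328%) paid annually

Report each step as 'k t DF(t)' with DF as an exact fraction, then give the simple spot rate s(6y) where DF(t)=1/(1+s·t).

step 1 [1y] bond c/1=9/400: DF=(60941/62500 − 9/400·(0))/(1+9/400) = 596/625 ≈ 0.953600
step 2 [2y] swap r/1=233/4651: DF=(1 − 233/4651·(0.953600))/(1+233/4651) = 2267/2500 ≈ 0.906800
step 3 [3y] zero: DF = P = 8783/10000 ≈ 0.878300
step 4 [4y] swap r/1=1473/35914: DF=(1 − 1473/35914·(0.953600+0.906800+0.878300))/(1+1473/35914) = 8527/10000 ≈ 0.852700
step 5 [5y] bond c/1=7/100: DF=(288673/250000 − 7/100·(0.953600+0.906800+0.878300+0.852700))/(1+7/100) = 4221/5000 ≈ 0.844200
step 6 [6y] bond c/1=3/80: DF=(827031/800000 − 3/80·(0.953600+0.906800+0.878300+0.852700+0.844200))/(1+3/80) = 8361/10000 ≈ 0.836100
step 7 [7y] zero: DF = P = 8323/10000 ≈ 0.832300
step 8 [8y] swap r/1=1957/69083: DF=(1 − 1957/69083·(0.953600+0.906800+0.878300+0.852700+0.844200+0.836100+0.832300))/(1+1957/69083) = 8043/10000 ≈ 0.804300

1 1 596/625
2 2 2267/2500
3 3 8783/10000
4 4 8527/10000
5 5 4221/5000
6 6 8361/10000
7 7 8323/10000
8 8 8043/10000
s(6y) = (1/(8361/10000) − 1)/(6) = 1639/50166 ≈ 3.2672%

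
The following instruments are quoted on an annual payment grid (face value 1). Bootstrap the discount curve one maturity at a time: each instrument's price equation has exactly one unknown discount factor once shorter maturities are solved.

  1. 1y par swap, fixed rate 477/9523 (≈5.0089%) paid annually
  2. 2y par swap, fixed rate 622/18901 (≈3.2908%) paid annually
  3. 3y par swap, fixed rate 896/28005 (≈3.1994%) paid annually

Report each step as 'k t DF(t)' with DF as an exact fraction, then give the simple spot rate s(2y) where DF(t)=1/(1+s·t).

1 1 9523/10000
2 2 4689/5000
3 3 569/625
s(2y) = (1/(4689/5000) − 1)/(2) = 311/9378 ≈ 3.3163%

step 1 [1y] swap r/1=477/9523: DF=(1 − 477/9523·(0))/(1+477/9523) = 9523/10000 ≈ 0.952300
step 2 [2y] swap r/1=622/18901: DF=(1 − 622/18901·(0.952300))/(1+622/18901) = 4689/5000 ≈ 0.937800
step 3 [3y] swap r/1=896/28005: DF=(1 − 896/28005·(0.952300+0.937800))/(1+896/28005) = 569/625 ≈ 0.910400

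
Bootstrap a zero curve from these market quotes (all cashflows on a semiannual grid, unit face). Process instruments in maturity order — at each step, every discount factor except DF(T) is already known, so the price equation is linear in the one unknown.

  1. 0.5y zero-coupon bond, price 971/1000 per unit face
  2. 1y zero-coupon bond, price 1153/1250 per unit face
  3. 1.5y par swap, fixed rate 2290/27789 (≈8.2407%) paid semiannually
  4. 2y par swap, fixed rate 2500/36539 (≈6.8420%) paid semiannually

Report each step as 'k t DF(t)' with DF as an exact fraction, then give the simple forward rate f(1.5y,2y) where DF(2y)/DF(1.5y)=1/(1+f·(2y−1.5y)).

step 1 [0.5y] zero: DF = P = 971/1000 ≈ 0.971000
step 2 [1y] zero: DF = P = 1153/1250 ≈ 0.922400
step 3 [1.5y] swap r/2=1145/27789: DF=(1 − 1145/27789·(0.971000+0.922400))/(1+1145/27789) = 1771/2000 ≈ 0.885500
step 4 [2y] swap r/2=1250/36539: DF=(1 − 1250/36539·(0.971000+0.922400+0.885500))/(1+1250/36539) = 7/8 ≈ 0.875000

1 1/2 971/1000
2 1 1153/1250
3 3/2 1771/2000
4 2 7/8
f(1.5y,2y) = ((1771/2000)/(7/8) − 1)/(1/2) = 3/125 ≈ 2.4000%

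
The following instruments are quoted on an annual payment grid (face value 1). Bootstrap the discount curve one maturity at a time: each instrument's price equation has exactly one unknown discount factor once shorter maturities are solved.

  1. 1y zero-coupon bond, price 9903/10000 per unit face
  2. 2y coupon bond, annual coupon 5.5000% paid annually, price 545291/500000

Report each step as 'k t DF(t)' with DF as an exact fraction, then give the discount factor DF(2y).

1 1 9903/10000
2 2 9821/10000
DF(2y) = 9821/10000 ≈ 0.982100

step 1 [1y] zero: DF = P = 9903/10000 ≈ 0.990300
step 2 [2y] bond c/1=11/200: DF=(545291/500000 − 11/200·(0.990300))/(1+11/200) = 9821/10000 ≈ 0.982100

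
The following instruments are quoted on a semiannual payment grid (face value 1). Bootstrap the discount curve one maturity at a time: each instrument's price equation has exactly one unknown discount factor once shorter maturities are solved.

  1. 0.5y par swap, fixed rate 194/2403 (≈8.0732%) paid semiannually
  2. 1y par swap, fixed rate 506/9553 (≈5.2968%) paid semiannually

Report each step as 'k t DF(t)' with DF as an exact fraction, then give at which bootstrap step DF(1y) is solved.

1 1/2 2403/2500
2 1 4747/5000
DF(1y) is solved at step 2

step 1 [0.5y] swap r/2=97/2403: DF=(1 − 97/2403·(0))/(1+97/2403) = 2403/2500 ≈ 0.961200
step 2 [1y] swap r/2=253/9553: DF=(1 − 253/9553·(0.961200))/(1+253/9553) = 4747/5000 ≈ 0.949400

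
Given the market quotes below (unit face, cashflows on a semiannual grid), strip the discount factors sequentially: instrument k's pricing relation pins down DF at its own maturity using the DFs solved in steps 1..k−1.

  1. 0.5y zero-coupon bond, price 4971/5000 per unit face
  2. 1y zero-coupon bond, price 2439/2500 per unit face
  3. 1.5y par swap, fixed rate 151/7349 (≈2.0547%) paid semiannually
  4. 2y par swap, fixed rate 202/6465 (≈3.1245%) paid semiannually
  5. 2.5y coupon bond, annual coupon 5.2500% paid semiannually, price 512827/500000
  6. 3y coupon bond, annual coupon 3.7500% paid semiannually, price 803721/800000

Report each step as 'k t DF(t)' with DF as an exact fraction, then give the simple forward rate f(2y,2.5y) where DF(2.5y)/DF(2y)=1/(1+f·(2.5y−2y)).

step 1 [0.5y] zero: DF = P = 4971/5000 ≈ 0.994200
step 2 [1y] zero: DF = P = 2439/2500 ≈ 0.975600
step 3 [1.5y] swap r/2=151/14698: DF=(1 − 151/14698·(0.994200+0.975600))/(1+151/14698) = 4849/5000 ≈ 0.969800
step 4 [2y] swap r/2=101/6465: DF=(1 − 101/6465·(0.994200+0.975600+0.969800))/(1+101/6465) = 4697/5000 ≈ 0.939400
step 5 [2.5y] bond c/2=21/800: DF=(512827/500000 − 21/800·(0.994200+0.975600+0.969800+0.939400))/(1+21/800) = 4501/5000 ≈ 0.900200
step 6 [3y] bond c/2=3/160: DF=(803721/800000 − 3/160·(0.994200+0.975600+0.969800+0.939400+0.900200))/(1+3/160) = 4491/5000 ≈ 0.898200

1 1/2 4971/5000
2 1 2439/2500
3 3/2 4849/5000
4 2 4697/5000
5 5/2 4501/5000
6 3 4491/5000
f(2y,2.5y) = ((4697/5000)/(4501/5000) − 1)/(1/2) = 56/643 ≈ 8.7092%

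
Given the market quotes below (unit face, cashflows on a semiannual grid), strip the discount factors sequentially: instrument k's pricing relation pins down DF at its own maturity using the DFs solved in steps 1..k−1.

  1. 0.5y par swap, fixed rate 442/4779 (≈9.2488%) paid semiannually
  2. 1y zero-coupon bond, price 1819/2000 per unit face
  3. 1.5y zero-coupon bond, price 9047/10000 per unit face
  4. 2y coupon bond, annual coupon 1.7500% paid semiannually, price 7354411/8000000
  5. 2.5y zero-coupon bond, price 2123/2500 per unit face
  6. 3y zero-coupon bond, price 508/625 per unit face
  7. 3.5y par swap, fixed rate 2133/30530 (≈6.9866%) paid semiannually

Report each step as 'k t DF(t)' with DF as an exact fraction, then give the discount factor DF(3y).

1 1/2 4779/5000
2 1 1819/2000
3 3/2 9047/10000
4 2 8873/10000
5 5/2 2123/2500
6 3 508/625
7 7/2 7867/10000
DF(3y) = 508/625 ≈ 0.812800

step 1 [0.5y] swap r/2=221/4779: DF=(1 − 221/4779·(0))/(1+221/4779) = 4779/5000 ≈ 0.955800
step 2 [1y] zero: DF = P = 1819/2000 ≈ 0.909500
step 3 [1.5y] zero: DF = P = 9047/10000 ≈ 0.904700
step 4 [2y] bond c/2=7/800: DF=(7354411/8000000 − 7/800·(0.955800+0.909500+0.904700))/(1+7/800) = 8873/10000 ≈ 0.887300
step 5 [2.5y] zero: DF = P = 2123/2500 ≈ 0.849200
step 6 [3y] zero: DF = P = 508/625 ≈ 0.812800
step 7 [3.5y] swap r/2=2133/61060: DF=(1 − 2133/61060·(0.955800+0.909500+0.904700+0.887300+0.849200+0.812800))/(1+2133/61060) = 7867/10000 ≈ 0.786700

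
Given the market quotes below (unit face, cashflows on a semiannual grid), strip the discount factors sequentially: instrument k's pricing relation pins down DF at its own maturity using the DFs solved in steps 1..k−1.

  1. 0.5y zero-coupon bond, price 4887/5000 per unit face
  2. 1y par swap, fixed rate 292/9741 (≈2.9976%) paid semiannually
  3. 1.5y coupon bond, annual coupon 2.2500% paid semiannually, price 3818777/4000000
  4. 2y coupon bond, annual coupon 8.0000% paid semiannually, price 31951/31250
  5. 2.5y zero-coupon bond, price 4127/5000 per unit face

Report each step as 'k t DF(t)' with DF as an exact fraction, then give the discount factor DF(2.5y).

1 1/2 4887/5000
2 1 2427/2500
3 3/2 1153/1250
4 2 8727/10000
5 5/2 4127/5000
DF(2.5y) = 4127/5000 ≈ 0.825400

step 1 [0.5y] zero: DF = P = 4887/5000 ≈ 0.977400
step 2 [1y] swap r/2=146/9741: DF=(1 − 146/9741·(0.977400))/(1+146/9741) = 2427/2500 ≈ 0.970800
step 3 [1.5y] bond c/2=9/800: DF=(3818777/4000000 − 9/800·(0.977400+0.970800))/(1+9/800) = 1153/1250 ≈ 0.922400
step 4 [2y] bond c/2=1/25: DF=(31951/31250 − 1/25·(0.977400+0.970800+0.922400))/(1+1/25) = 8727/10000 ≈ 0.872700
step 5 [2.5y] zero: DF = P = 4127/5000 ≈ 0.825400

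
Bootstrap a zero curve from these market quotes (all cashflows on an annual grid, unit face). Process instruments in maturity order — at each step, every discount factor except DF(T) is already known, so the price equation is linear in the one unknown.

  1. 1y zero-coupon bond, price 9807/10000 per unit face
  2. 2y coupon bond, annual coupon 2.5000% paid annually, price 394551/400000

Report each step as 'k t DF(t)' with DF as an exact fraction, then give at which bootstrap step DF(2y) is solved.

1 1 9807/10000
2 2 1173/1250
DF(2y) is solved at step 2

step 1 [1y] zero: DF = P = 9807/10000 ≈ 0.980700
step 2 [2y] bond c/1=1/40: DF=(394551/400000 − 1/40·(0.980700))/(1+1/40) = 1173/1250 ≈ 0.938400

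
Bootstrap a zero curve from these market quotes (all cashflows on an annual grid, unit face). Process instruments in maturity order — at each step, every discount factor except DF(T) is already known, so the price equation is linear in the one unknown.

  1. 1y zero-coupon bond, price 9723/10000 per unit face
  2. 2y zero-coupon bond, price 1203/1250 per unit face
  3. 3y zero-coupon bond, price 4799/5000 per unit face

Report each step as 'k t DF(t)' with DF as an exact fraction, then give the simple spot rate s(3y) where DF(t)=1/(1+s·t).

step 1 [1y] zero: DF = P = 9723/10000 ≈ 0.972300
step 2 [2y] zero: DF = P = 1203/1250 ≈ 0.962400
step 3 [3y] zero: DF = P = 4799/5000 ≈ 0.959800

1 1 9723/10000
2 2 1203/1250
3 3 4799/5000
s(3y) = (1/(4799/5000) − 1)/(3) = 67/4799 ≈ 1.3961%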